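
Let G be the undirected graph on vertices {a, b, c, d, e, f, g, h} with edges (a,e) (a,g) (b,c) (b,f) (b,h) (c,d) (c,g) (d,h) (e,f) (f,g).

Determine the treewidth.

A width-2 tree decomposition is:
Bags: B1 = {a, e, g}  B2 = {e, f, g}  B3 = {c, f, g}  B4 = {b, c, f}  B5 = {b, c, d}  B6 = {b, d, h}
Tree: B1–B2, B2–B3, B3–B4, B4–B5, B5–B6
Each bag holds 3 vertices, so the decomposition has width 2, which upper-bounds the treewidth. The edges a–e–f–g–a form a cycle, so G is not a tree and its treewidth is at least 2. Combining the bounds, tw(G) = 2.

2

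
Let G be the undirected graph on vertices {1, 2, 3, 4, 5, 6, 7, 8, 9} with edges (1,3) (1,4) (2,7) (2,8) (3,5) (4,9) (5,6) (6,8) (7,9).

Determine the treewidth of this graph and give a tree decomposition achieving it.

The largest bag has 3 vertices, giving width 2; this decomposition certifies tw(G) ≤ 2. For the lower bound, G contains the cycle 6–5–3–1–4–9–7–2–8–6, so G is not a forest; only forests have treewidth ≤ 1, hence tw(G) ≥ 2. Combining the bounds, tw(G) = 2.

Treewidth 2.
One such decomposition:
Bags: B1 = {3, 5, 6}  B2 = {1, 3, 6}  B3 = {1, 4, 6}  B4 = {4, 6, 9}  B5 = {6, 7, 9}  B6 = {2, 6, 7}  B7 = {2, 6, 8}
Tree: B1–B2, B2–B3, B3–B4, B4–B5, B5–B6, B6–B7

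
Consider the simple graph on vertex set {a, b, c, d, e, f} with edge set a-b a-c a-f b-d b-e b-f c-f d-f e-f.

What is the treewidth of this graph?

A width-2 tree decomposition is:
Bags: B1 = {b, e, f}  B2 = {a, b, f}  B3 = {a, c, f}  B4 = {b, d, f}
Tree: B1–B2, B2–B3, B1–B4
Each bag holds 3 vertices, so the decomposition has width 2, which upper-bounds the treewidth. For the lower bound, the 3 vertices {a, c, f} are pairwise adjacent, and any tree decomposition puts a clique entirely inside one bag — forcing width ≥ 2. Combining the bounds, tw(G) = 2.

2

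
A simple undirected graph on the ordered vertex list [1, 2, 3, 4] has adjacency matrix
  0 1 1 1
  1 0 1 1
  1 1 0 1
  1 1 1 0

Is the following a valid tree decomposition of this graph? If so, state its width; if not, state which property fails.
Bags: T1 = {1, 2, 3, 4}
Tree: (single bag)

Checking the three conditions: (i) the bags cover all of {1, 2, 3, 4}; (ii) for each edge, some bag contains both endpoints; (iii) the bags containing any fixed vertex form a subtree. All hold, so the decomposition is valid with width 4 − 1 = 3.

Yes; width 3.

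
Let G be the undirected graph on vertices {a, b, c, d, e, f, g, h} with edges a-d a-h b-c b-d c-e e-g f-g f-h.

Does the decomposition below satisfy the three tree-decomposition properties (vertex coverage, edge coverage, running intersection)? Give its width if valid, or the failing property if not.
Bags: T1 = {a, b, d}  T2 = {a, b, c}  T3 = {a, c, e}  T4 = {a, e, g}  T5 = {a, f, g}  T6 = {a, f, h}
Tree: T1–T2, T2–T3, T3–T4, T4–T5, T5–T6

Yes; width 2.

Vertex coverage: the bags together contain {a, b, c, d, e, f, g, h}, the full vertex set. Edge coverage: each edge of G has both endpoints in at least one bag. Running intersection: for every vertex, the bags containing it form a connected subtree. All three properties hold, so this is a valid tree decomposition of width max|bag| − 1 = 2, and hence tw(G) ≤ 2.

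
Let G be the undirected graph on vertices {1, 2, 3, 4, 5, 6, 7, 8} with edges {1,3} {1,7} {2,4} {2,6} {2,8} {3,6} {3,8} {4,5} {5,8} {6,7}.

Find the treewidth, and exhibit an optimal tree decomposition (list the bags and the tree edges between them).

Each bag holds 3 vertices, so the decomposition has width 2, which upper-bounds the treewidth. The edges 7–1–3–6–7 form a cycle, so G is not a tree and its treewidth is at least 2. The upper and lower bounds meet at 2, so that is the treewidth.

Treewidth 2.
One optimal decomposition is:
Bags: B1 = {1, 6, 7}  B2 = {1, 3, 6}  B3 = {2, 3, 6}  B4 = {2, 3, 8}  B5 = {2, 4, 8}  B6 = {4, 5, 8}
Tree: B1–B2, B2–B3, B3–B4, B4–B5, B5–B6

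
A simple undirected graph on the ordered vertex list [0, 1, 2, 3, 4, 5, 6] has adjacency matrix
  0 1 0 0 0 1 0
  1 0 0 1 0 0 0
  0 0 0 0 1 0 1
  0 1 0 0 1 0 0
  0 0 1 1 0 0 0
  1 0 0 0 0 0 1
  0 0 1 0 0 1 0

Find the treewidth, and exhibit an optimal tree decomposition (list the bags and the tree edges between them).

Treewidth 2.
One such decomposition:
Bags: B1 = {0, 1, 5}  B2 = {1, 5, 6}  B3 = {1, 2, 6}  B4 = {1, 2, 4}  B5 = {1, 3, 4}
Tree: B1–B2, B2–B3, B3–B4, B4–B5

Every bag has size at most 3, so the width is 3 − 1 = 2 and tw(G) ≤ 2. For the lower bound, G contains the cycle 1–0–5–6–2–4–3–1, so G is not a forest; only forests have treewidth ≤ 1, hence tw(G) ≥ 2. Therefore the treewidth is 2.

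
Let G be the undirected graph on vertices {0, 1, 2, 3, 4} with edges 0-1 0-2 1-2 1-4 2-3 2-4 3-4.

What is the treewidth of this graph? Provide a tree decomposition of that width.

Treewidth 2.
Bags: B1 = {0, 1, 2}  B2 = {1, 2, 4}  B3 = {2, 3, 4}
Tree: B1–B2, B2–B3

The largest bag has 3 vertices, giving width 2; this decomposition certifies tw(G) ≤ 2. For the lower bound, the 3 vertices {0, 1, 2} are pairwise adjacent, and any tree decomposition puts a clique entirely inside one bag — forcing width ≥ 2. Hence tw(G) = 2 exactly.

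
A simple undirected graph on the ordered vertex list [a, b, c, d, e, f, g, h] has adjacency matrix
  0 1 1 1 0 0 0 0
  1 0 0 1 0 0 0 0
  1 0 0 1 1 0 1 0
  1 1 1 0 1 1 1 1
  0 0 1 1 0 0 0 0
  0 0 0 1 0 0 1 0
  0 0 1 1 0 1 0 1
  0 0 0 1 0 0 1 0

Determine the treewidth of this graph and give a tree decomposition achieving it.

Each bag holds 3 vertices, so the decomposition has width 2, which upper-bounds the treewidth. On the other hand G contains the 3-clique {d, g, h}. A clique must lie in a single bag of any decomposition, so no decomposition can have width below 2. Combining the bounds, tw(G) = 2.

Treewidth 2.
One such decomposition:
Bags: B1 = {c, d, g}  B2 = {c, d, e}  B3 = {a, c, d}  B4 = {d, f, g}  B5 = {d, g, h}  B6 = {a, b, d}
Tree: B1–B2, B1–B3, B1–B4, B4–B5, B3–B6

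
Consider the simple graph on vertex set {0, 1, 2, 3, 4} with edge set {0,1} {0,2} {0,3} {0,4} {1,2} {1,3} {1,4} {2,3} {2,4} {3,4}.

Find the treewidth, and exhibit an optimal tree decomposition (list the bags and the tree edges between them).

A single bag containing all 5 vertices is trivially a valid decomposition of width 4. For the lower bound, the 5 vertices {0, 1, 2, 3, 4} are pairwise adjacent, and any tree decomposition puts a clique entirely inside one bag — forcing width ≥ 4. Hence tw(G) = 4 exactly.

Treewidth 4.
One such decomposition:
Bags: B1 = {0, 1, 2, 3, 4}
Tree: (single bag)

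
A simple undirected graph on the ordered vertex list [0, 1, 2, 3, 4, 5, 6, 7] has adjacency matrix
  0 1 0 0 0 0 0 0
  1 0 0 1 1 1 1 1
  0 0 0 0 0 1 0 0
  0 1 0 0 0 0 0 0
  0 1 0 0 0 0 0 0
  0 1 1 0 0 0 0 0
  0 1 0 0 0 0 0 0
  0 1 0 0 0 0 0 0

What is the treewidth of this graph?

1

A width-1 tree decomposition is:
Bags: B1 = {2, 5}  B2 = {1, 5}  B3 = {1, 4}  B4 = {1, 3}  B5 = {0, 1}  B6 = {1, 6}  B7 = {1, 7}
Tree: B1–B2, B2–B3, B2–B4, B3–B5, B2–B6, B5–B7
Each bag holds 2 vertices, so the decomposition has width 1, which upper-bounds the treewidth. Since G has at least one edge (e.g. 5–2), it is not an edgeless graph, so tw(G) ≥ 1. Therefore the treewidth is 1.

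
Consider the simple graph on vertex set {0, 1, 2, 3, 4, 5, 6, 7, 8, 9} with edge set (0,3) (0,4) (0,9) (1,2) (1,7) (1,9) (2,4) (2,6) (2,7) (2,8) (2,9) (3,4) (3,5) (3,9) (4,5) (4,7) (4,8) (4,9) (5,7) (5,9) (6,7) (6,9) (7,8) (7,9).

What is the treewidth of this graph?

3

A width-3 tree decomposition is:
Bags: B1 = {2, 4, 7, 9}  B2 = {2, 6, 7, 9}  B3 = {4, 5, 7, 9}  B4 = {1, 2, 7, 9}  B5 = {2, 4, 7, 8}  B6 = {3, 4, 5, 9}  B7 = {0, 3, 4, 9}
Tree: B1–B2, B1–B3, B1–B4, B1–B5, B3–B6, B6–B7
The largest bag has 4 vertices, giving width 3; this decomposition certifies tw(G) ≤ 3. On the other hand G contains the 4-clique {2, 4, 7, 8}. A clique must lie in a single bag of any decomposition, so no decomposition can have width below 3. Therefore the treewidth is 3.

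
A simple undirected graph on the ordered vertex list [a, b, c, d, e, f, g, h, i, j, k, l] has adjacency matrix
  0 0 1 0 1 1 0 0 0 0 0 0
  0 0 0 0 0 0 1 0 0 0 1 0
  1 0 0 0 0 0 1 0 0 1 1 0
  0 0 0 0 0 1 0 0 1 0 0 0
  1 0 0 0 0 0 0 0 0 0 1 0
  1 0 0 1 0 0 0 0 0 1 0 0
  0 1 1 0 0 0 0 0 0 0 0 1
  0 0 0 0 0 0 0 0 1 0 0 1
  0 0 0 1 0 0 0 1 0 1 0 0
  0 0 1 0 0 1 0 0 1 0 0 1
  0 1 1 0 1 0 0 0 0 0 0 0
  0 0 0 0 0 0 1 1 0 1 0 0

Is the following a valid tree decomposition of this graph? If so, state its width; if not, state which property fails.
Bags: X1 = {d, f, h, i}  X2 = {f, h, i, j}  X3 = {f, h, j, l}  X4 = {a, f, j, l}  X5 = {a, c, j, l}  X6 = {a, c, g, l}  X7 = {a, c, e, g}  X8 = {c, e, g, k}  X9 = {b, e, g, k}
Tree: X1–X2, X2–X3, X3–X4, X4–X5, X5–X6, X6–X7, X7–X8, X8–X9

Yes; width 3.

Vertex coverage: the bags together contain {a, b, c, d, e, f, g, h, i, j, k, l}, the full vertex set. Edge coverage: each edge of G has both endpoints in at least one bag. Running intersection: for every vertex, the bags containing it form a connected subtree. All three properties hold, so this is a valid tree decomposition of width max|bag| − 1 = 3, and hence tw(G) ≤ 3.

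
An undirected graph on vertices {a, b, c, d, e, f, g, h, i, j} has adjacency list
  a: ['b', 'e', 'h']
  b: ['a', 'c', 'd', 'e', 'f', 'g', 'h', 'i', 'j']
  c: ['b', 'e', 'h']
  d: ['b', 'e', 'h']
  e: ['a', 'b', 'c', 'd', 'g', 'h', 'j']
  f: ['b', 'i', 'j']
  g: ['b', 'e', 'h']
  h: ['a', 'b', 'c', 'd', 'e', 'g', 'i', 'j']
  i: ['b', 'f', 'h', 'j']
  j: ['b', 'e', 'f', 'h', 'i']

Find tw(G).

3

A width-3 tree decomposition is:
Bags: B1 = {b, e, h, j}  B2 = {b, h, i, j}  B3 = {b, c, e, h}  B4 = {b, e, g, h}  B5 = {a, b, e, h}  B6 = {b, f, i, j}  B7 = {b, d, e, h}
Tree: B1–B2, B1–B3, B3–B4, B4–B5, B2–B6, B1–B7
Every bag has size at most 4, so the width is 4 − 1 = 3 and tw(G) ≤ 3. For the lower bound, the 4 vertices {b, d, e, h} are pairwise adjacent, and any tree decomposition puts a clique entirely inside one bag — forcing width ≥ 3. Therefore the treewidth is 3.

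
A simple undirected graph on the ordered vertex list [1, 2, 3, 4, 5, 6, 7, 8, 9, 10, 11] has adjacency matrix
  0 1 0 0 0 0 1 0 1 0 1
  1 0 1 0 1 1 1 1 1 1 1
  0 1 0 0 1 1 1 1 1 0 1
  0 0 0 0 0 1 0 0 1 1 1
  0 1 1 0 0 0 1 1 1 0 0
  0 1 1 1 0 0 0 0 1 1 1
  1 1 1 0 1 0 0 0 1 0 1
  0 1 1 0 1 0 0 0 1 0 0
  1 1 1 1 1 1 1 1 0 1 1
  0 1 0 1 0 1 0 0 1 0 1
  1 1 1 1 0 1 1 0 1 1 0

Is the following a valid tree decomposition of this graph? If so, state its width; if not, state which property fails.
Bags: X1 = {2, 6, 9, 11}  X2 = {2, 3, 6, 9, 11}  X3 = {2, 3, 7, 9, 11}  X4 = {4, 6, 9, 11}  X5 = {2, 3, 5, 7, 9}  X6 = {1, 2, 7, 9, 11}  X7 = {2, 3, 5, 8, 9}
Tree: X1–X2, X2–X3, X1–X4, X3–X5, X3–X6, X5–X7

A tree decomposition must satisfy three properties: every vertex lies in some bag; for every edge, both endpoints lie together in some bag; and for every vertex, the bags containing it form a connected subtree. Here vertex 10 appears in no bag, so the decomposition is invalid.

No — vertex 10 appears in no bag.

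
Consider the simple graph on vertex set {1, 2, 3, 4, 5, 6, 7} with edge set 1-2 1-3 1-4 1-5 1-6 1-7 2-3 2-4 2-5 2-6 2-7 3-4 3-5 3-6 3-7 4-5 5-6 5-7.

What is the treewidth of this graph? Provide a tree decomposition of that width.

Treewidth 4.
Bags: B1 = {1, 2, 3, 5, 6}  B2 = {1, 2, 3, 4, 5}  B3 = {1, 2, 3, 5, 7}
Tree: B1–B2, B2–B3

Every bag has size at most 5, so the width is 5 − 1 = 4 and tw(G) ≤ 4. On the other hand G contains the 5-clique {1, 2, 3, 4, 5}. A clique must lie in a single bag of any decomposition, so no decomposition can have width below 4. Combining the bounds, tw(G) = 4.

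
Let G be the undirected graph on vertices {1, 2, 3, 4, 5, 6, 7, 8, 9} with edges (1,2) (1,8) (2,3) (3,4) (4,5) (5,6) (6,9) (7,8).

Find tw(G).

1

A width-1 tree decomposition is:
Bags: B1 = {7, 8}  B2 = {1, 8}  B3 = {1, 2}  B4 = {2, 3}  B5 = {3, 4}  B6 = {4, 5}  B7 = {5, 6}  B8 = {6, 9}
Tree: B1–B2, B2–B3, B3–B4, B4–B5, B5–B6, B6–B7, B7–B8
Every bag has size at most 2, so the width is 2 − 1 = 1 and tw(G) ≤ 1. G has an edge, so its treewidth is at least 1. Therefore the treewidth is 1.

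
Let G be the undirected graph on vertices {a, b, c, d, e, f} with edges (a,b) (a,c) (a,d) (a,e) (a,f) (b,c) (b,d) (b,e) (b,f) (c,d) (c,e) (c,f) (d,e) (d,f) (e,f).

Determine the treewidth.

A width-5 tree decomposition is:
Bags: B1 = {a, b, c, d, e, f}
Tree: (single bag)
With just one bag of size 6, the width is 6 − 1 = 5, so tw(G) ≤ 5. On the other hand G contains the 6-clique {a, b, c, d, e, f}. A clique must lie in a single bag of any decomposition, so no decomposition can have width below 5. Therefore the treewidth is 5.

5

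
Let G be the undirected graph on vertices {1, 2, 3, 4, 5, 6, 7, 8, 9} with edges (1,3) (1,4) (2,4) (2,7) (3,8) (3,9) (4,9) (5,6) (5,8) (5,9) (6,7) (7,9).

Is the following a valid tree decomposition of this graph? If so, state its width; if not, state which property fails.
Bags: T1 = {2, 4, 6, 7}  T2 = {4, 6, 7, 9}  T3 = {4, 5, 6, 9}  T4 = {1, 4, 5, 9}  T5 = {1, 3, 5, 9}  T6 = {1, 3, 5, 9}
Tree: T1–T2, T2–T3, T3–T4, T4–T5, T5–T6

A tree decomposition must satisfy three properties: every vertex lies in some bag; for every edge, both endpoints lie together in some bag; and for every vertex, the bags containing it form a connected subtree. Here vertex 8 appears in no bag, so the decomposition is invalid.

No — vertex 8 appears in no bag.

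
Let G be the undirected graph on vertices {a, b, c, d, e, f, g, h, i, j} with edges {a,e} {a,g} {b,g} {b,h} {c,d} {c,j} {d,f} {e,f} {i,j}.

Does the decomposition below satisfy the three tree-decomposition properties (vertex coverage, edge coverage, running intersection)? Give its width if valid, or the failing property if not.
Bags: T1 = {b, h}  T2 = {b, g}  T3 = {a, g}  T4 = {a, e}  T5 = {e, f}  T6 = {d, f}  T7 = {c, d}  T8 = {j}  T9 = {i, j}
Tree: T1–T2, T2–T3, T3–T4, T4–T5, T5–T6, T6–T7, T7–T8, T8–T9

No — edge (c,j) lies in no bag.

A tree decomposition must satisfy three properties: every vertex lies in some bag; for every edge, both endpoints lie together in some bag; and for every vertex, the bags containing it form a connected subtree. Here edge (c,j) lies in no bag, so the decomposition is invalid.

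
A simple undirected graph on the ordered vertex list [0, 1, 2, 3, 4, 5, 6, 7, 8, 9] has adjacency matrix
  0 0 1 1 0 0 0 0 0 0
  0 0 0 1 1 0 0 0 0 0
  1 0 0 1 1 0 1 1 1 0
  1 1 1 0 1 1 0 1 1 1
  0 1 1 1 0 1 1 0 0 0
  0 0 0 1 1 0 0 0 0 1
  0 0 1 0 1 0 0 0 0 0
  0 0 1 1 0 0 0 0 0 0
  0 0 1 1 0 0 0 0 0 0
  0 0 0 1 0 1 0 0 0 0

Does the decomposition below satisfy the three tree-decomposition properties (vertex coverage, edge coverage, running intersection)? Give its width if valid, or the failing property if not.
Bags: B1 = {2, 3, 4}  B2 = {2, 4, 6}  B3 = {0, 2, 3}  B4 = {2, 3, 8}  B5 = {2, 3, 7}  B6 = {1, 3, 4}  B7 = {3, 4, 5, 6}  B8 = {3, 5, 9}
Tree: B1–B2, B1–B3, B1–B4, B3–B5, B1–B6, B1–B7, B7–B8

No — bags containing vertex 6 are not connected in the tree.

A tree decomposition must satisfy three properties: every vertex lies in some bag; for every edge, both endpoints lie together in some bag; and for every vertex, the bags containing it form a connected subtree. Here bags containing vertex 6 are not connected in the tree, so the decomposition is invalid.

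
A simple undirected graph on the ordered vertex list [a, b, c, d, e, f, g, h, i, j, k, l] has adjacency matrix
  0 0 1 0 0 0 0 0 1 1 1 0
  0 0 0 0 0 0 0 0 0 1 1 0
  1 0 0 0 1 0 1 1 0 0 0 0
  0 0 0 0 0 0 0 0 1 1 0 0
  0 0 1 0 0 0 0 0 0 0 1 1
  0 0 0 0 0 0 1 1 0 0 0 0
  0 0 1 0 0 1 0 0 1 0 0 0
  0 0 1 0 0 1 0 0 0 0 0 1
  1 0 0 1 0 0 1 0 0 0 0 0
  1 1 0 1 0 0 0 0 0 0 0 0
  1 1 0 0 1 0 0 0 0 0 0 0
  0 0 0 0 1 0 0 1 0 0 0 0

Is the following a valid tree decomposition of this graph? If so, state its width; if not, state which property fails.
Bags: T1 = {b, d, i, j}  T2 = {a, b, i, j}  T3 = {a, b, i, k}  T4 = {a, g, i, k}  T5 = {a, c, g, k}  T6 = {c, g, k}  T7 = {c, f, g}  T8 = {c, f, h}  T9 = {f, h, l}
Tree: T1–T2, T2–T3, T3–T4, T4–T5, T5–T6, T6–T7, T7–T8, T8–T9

A tree decomposition must satisfy three properties: every vertex lies in some bag; for every edge, both endpoints lie together in some bag; and for every vertex, the bags containing it form a connected subtree. Here vertex e appears in no bag, so the decomposition is invalid.

No — vertex e appears in no bag.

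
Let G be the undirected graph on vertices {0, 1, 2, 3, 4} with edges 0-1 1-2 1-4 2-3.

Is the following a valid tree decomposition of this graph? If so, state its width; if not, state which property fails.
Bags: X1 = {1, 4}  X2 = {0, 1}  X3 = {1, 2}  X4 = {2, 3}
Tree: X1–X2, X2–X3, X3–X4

Vertex coverage: the bags together contain {0, 1, 2, 3, 4}, the full vertex set. Edge coverage: each edge of G has both endpoints in at least one bag. Running intersection: for every vertex, the bags containing it form a connected subtree. All three properties hold, so this is a valid tree decomposition of width max|bag| − 1 = 1, and hence tw(G) ≤ 1.

Yes; width 1.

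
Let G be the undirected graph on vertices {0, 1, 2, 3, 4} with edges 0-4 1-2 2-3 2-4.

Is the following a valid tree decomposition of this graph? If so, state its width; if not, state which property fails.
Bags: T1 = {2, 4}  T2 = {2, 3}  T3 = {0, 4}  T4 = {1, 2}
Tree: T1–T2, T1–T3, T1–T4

Checking the three conditions: (i) the bags cover all of {0, 1, 2, 3, 4}; (ii) for each edge, some bag contains both endpoints; (iii) the bags containing any fixed vertex form a subtree. All hold, so the decomposition is valid with width 2 − 1 = 1.

Yes; width 1.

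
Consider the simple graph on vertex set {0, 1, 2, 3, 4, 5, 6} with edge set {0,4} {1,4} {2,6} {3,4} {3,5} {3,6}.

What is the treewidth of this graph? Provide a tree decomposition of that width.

Treewidth 1.
Bags: B1 = {0, 4}  B2 = {3, 4}  B3 = {3, 5}  B4 = {3, 6}  B5 = {1, 4}  B6 = {2, 6}
Tree: B1–B2, B2–B3, B2–B4, B1–B5, B4–B6

The largest bag has 2 vertices, giving width 1; this decomposition certifies tw(G) ≤ 1. Any graph with an edge has treewidth ≥ 1, and G has the edge 4–0. Hence tw(G) = 1 exactly.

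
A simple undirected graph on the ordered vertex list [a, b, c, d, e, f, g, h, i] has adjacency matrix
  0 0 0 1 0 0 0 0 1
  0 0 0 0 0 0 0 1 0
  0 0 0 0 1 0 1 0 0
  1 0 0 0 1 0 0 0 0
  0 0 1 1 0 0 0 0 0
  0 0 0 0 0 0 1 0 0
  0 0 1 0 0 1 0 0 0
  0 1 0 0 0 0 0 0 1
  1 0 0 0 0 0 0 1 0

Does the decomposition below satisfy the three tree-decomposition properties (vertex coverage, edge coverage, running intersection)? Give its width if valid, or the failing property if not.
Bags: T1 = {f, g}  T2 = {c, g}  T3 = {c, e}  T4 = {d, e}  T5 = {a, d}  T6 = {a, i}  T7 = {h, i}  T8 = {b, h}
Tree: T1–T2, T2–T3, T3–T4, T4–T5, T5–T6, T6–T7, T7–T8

Vertex coverage: the bags together contain {a, b, c, d, e, f, g, h, i}, the full vertex set. Edge coverage: each edge of G has both endpoints in at least one bag. Running intersection: for every vertex, the bags containing it form a connected subtree. All three properties hold, so this is a valid tree decomposition of width max|bag| − 1 = 1, and hence tw(G) ≤ 1.

Yes; width 1.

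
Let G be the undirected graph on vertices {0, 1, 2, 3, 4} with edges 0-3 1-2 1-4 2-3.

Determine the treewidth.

A width-1 tree decomposition is:
Bags: B1 = {1, 4}  B2 = {1, 2}  B3 = {2, 3}  B4 = {0, 3}
Tree: B1–B2, B2–B3, B3–B4
Every bag has size at most 2, so the width is 2 − 1 = 1 and tw(G) ≤ 1. Any graph with an edge has treewidth ≥ 1, and G has the edge 4–1. Combining the bounds, tw(G) = 1.

1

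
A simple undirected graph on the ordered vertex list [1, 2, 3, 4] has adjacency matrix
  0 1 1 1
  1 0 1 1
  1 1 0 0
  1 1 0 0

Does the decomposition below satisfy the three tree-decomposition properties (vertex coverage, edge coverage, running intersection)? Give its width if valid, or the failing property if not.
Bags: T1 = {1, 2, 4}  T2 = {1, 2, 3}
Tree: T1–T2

Every vertex of G appears in some bag (union = {1, 2, 3, 4}); every edge is covered by a bag; and for each vertex v the set of bags containing v is connected in the bag tree. The decomposition is therefore valid. The largest bag has 3 vertices, so the width is 2.

Yes; width 2.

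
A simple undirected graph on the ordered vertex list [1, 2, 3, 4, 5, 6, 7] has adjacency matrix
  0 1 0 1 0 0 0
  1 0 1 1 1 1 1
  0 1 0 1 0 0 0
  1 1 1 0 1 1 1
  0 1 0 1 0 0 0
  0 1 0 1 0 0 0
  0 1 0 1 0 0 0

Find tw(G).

2

A width-2 tree decomposition is:
Bags: B1 = {2, 3, 4}  B2 = {2, 4, 6}  B3 = {1, 2, 4}  B4 = {2, 4, 5}  B5 = {2, 4, 7}
Tree: B1–B2, B2–B3, B2–B4, B4–B5
Each bag holds 3 vertices, so the decomposition has width 2, which upper-bounds the treewidth. Conversely, {1, 2, 4} is a clique of size 3, and the vertices of any clique must share a bag in every tree decomposition; so some bag has ≥ 3 vertices and tw(G) ≥ 2. Therefore the treewidth is 2.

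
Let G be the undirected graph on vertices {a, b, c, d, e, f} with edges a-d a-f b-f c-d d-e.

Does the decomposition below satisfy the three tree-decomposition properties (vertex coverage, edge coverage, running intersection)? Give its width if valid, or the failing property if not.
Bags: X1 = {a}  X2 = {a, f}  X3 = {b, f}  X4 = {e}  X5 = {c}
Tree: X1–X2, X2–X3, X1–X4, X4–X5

No — vertex d appears in no bag.

A tree decomposition must satisfy three properties: every vertex lies in some bag; for every edge, both endpoints lie together in some bag; and for every vertex, the bags containing it form a connected subtree. Here vertex d appears in no bag, so the decomposition is invalid.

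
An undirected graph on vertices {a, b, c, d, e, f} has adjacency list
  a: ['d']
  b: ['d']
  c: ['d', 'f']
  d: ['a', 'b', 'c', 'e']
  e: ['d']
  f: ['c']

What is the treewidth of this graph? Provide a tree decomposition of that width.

Treewidth 1.
One optimal decomposition is:
Bags: B1 = {c, d}  B2 = {a, d}  B3 = {c, f}  B4 = {b, d}  B5 = {d, e}
Tree: B1–B2, B1–B3, B2–B4, B4–B5

Every bag has size at most 2, so the width is 2 − 1 = 1 and tw(G) ≤ 1. Since G has at least one edge (e.g. c–d), it is not an edgeless graph, so tw(G) ≥ 1. Combining the bounds, tw(G) = 1.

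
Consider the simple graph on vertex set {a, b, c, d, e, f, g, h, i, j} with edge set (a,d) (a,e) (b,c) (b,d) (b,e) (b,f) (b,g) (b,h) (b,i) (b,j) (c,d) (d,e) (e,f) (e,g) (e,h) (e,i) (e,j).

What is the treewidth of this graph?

A width-2 tree decomposition is:
Bags: B1 = {b, d, e}  B2 = {b, e, j}  B3 = {a, d, e}  B4 = {b, e, h}  B5 = {b, c, d}  B6 = {b, e, g}  B7 = {b, e, i}  B8 = {b, e, f}
Tree: B1–B2, B1–B3, B2–B4, B1–B5, B1–B6, B4–B7, B6–B8
Every bag has size at most 3, so the width is 3 − 1 = 2 and tw(G) ≤ 2. For the lower bound, the 3 vertices {a, d, e} are pairwise adjacent, and any tree decomposition puts a clique entirely inside one bag — forcing width ≥ 2. The upper and lower bounds meet at 2, so that is the treewidth.

2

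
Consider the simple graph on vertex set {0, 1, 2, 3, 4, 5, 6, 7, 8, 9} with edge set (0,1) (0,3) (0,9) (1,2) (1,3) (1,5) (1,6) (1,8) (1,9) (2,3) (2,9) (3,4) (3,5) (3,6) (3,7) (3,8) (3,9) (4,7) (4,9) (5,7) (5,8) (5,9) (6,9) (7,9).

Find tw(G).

A width-3 tree decomposition is:
Bags: B1 = {1, 3, 5, 9}  B2 = {1, 3, 5, 8}  B3 = {1, 3, 6, 9}  B4 = {3, 5, 7, 9}  B5 = {0, 1, 3, 9}  B6 = {1, 2, 3, 9}  B7 = {3, 4, 7, 9}
Tree: B1–B2, B1–B3, B1–B4, B1–B5, B1–B6, B4–B7
The largest bag has 4 vertices, giving width 3; this decomposition certifies tw(G) ≤ 3. For the lower bound, the 4 vertices {1, 3, 5, 8} are pairwise adjacent, and any tree decomposition puts a clique entirely inside one bag — forcing width ≥ 3. Therefore the treewidth is 3.

3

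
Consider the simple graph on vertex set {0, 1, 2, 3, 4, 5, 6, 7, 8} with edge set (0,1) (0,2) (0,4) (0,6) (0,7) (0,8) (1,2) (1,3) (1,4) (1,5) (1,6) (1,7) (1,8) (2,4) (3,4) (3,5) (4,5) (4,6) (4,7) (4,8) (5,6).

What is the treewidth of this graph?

A width-3 tree decomposition is:
Bags: B1 = {0, 1, 2, 4}  B2 = {0, 1, 4, 6}  B3 = {1, 4, 5, 6}  B4 = {0, 1, 4, 8}  B5 = {1, 3, 4, 5}  B6 = {0, 1, 4, 7}
Tree: B1–B2, B2–B3, B1–B4, B3–B5, B1–B6
The largest bag has 4 vertices, giving width 3; this decomposition certifies tw(G) ≤ 3. On the other hand G contains the 4-clique {0, 1, 4, 8}. A clique must lie in a single bag of any decomposition, so no decomposition can have width below 3. Hence tw(G) = 3 exactly.

3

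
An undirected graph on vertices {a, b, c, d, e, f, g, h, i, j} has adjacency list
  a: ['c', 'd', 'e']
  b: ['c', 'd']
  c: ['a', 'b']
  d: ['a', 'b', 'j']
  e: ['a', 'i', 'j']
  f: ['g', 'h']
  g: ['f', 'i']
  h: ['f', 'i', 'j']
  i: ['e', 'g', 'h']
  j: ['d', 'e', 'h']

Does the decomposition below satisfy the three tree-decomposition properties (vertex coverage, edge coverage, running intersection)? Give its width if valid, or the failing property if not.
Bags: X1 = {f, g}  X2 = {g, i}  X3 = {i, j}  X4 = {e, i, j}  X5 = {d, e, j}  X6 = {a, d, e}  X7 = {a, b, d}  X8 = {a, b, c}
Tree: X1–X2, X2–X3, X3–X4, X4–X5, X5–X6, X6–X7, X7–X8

No — vertex h appears in no bag.

A tree decomposition must satisfy three properties: every vertex lies in some bag; for every edge, both endpoints lie together in some bag; and for every vertex, the bags containing it form a connected subtree. Here vertex h appears in no bag, so the decomposition is invalid.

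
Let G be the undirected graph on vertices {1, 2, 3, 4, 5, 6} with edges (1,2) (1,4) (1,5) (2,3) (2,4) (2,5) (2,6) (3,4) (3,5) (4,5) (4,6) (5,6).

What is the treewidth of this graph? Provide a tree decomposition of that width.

Treewidth 3.
One such decomposition:
Bags: B1 = {1, 2, 4, 5}  B2 = {2, 4, 5, 6}  B3 = {2, 3, 4, 5}
Tree: B1–B2, B1–B3

Each bag holds 4 vertices, so the decomposition has width 3, which upper-bounds the treewidth. For the lower bound, the 4 vertices {1, 2, 4, 5} are pairwise adjacent, and any tree decomposition puts a clique entirely inside one bag — forcing width ≥ 3. The upper and lower bounds meet at 3, so that is the treewidth.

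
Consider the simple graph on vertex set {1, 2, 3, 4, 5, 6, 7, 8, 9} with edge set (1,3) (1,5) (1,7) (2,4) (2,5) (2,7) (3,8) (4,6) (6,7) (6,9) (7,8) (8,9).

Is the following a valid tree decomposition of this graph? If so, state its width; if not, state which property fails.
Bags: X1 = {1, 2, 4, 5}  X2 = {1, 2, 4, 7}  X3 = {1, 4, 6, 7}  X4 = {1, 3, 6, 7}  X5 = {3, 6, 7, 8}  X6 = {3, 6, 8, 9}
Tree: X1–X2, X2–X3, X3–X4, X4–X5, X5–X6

Yes; width 3.

Vertex coverage: the bags together contain {1, 2, 3, 4, 5, 6, 7, 8, 9}, the full vertex set. Edge coverage: each edge of G has both endpoints in at least one bag. Running intersection: for every vertex, the bags containing it form a connected subtree. All three properties hold, so this is a valid tree decomposition of width max|bag| − 1 = 3, and hence tw(G) ≤ 3.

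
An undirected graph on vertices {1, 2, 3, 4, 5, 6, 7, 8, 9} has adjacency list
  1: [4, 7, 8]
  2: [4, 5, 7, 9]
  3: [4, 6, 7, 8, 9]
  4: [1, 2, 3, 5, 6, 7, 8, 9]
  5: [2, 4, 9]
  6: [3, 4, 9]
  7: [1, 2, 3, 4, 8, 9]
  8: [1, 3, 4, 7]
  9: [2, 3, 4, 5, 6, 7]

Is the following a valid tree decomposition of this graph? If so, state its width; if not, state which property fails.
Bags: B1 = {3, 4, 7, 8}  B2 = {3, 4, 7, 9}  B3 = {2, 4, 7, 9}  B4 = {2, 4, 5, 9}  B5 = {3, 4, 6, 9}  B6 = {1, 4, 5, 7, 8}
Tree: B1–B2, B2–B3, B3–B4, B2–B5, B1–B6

A tree decomposition must satisfy three properties: every vertex lies in some bag; for every edge, both endpoints lie together in some bag; and for every vertex, the bags containing it form a connected subtree. Here bags containing vertex 5 are not connected in the tree, so the decomposition is invalid.

No — bags containing vertex 5 are not connected in the tree.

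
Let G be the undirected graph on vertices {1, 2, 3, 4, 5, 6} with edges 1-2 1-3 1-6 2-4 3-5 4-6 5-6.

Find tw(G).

A width-2 tree decomposition is:
Bags: B1 = {1, 3, 5}  B2 = {1, 5, 6}  B3 = {1, 2, 6}  B4 = {2, 4, 6}
Tree: B1–B2, B2–B3, B3–B4
The largest bag has 3 vertices, giving width 2; this decomposition certifies tw(G) ≤ 2. The edges 3–5–6–1–3 form a cycle, so G is not a tree and its treewidth is at least 2. Combining the bounds, tw(G) = 2.

2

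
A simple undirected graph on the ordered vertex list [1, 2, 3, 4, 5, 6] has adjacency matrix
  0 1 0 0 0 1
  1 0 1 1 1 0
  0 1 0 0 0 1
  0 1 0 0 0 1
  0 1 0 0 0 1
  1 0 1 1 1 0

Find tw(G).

2

A width-2 tree decomposition is:
Bags: B1 = {2, 4, 6}  B2 = {1, 2, 6}  B3 = {2, 5, 6}  B4 = {2, 3, 6}
Tree: B1–B2, B2–B3, B3–B4
The largest bag has 3 vertices, giving width 2; this decomposition certifies tw(G) ≤ 2. Since 4–6–1–2–4 is a cycle in G, G is not acyclic. Forests are exactly the graphs of treewidth ≤ 1, so tw(G) ≥ 2. The upper and lower bounds meet at 2, so that is the treewidth.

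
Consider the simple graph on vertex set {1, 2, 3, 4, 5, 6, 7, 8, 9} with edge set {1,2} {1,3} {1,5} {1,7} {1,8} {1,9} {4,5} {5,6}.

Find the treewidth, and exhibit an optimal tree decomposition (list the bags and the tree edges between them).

Every bag has size at most 2, so the width is 2 − 1 = 1 and tw(G) ≤ 1. Any graph with an edge has treewidth ≥ 1, and G has the edge 5–1. Combining the bounds, tw(G) = 1.

Treewidth 1.
Bags: B1 = {1, 5}  B2 = {5, 6}  B3 = {4, 5}  B4 = {1, 3}  B5 = {1, 2}  B6 = {1, 7}  B7 = {1, 9}  B8 = {1, 8}
Tree: B1–B2, B2–B3, B1–B4, B1–B5, B4–B6, B4–B7, B6–B8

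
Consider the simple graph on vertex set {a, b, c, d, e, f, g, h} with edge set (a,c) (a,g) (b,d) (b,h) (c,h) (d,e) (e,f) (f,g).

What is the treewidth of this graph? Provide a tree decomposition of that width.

Every bag has size at most 3, so the width is 3 − 1 = 2 and tw(G) ≤ 2. The edges h–b–d–e–f–g–a–c–h form a cycle, so G is not a tree and its treewidth is at least 2. Hence tw(G) = 2 exactly.

Treewidth 2.
One optimal decomposition is:
Bags: B1 = {b, d, h}  B2 = {d, e, h}  B3 = {e, f, h}  B4 = {f, g, h}  B5 = {a, g, h}  B6 = {a, c, h}
Tree: B1–B2, B2–B3, B3–B4, B4–B5, B5–B6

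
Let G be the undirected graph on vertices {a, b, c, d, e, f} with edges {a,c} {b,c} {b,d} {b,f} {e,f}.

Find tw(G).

1

A width-1 tree decomposition is:
Bags: B1 = {b, f}  B2 = {b, c}  B3 = {b, d}  B4 = {a, c}  B5 = {e, f}
Tree: B1–B2, B1–B3, B2–B4, B1–B5
Each bag holds 2 vertices, so the decomposition has width 1, which upper-bounds the treewidth. G has an edge, so its treewidth is at least 1. The upper and lower bounds meet at 1, so that is the treewidth.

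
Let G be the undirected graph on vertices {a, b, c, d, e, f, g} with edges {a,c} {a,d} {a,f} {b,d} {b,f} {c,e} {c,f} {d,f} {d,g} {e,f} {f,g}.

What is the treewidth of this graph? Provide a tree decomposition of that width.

The largest bag has 3 vertices, giving width 2; this decomposition certifies tw(G) ≤ 2. On the other hand G contains the 3-clique {d, f, g}. A clique must lie in a single bag of any decomposition, so no decomposition can have width below 2. Hence tw(G) = 2 exactly.

Treewidth 2.
Bags: B1 = {d, f, g}  B2 = {a, d, f}  B3 = {b, d, f}  B4 = {a, c, f}  B5 = {c, e, f}
Tree: B1–B2, B2–B3, B2–B4, B4–B5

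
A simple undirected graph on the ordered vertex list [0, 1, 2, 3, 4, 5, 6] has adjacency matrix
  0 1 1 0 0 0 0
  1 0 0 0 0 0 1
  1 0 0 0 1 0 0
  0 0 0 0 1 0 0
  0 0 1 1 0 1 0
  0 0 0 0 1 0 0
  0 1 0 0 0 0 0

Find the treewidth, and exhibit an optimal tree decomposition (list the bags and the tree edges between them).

Treewidth 1.
Bags: B1 = {0, 2}  B2 = {2, 4}  B3 = {0, 1}  B4 = {1, 6}  B5 = {3, 4}  B6 = {4, 5}
Tree: B1–B2, B1–B3, B3–B4, B2–B5, B2–B6

Each bag holds 2 vertices, so the decomposition has width 1, which upper-bounds the treewidth. Since G has at least one edge (e.g. 0–2), it is not an edgeless graph, so tw(G) ≥ 1. The upper and lower bounds meet at 1, so that is the treewidth.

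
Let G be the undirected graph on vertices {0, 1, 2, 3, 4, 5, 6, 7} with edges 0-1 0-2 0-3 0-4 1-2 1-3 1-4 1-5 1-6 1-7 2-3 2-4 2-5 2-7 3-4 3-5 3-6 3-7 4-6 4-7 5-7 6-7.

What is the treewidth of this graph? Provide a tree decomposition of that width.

The largest bag has 5 vertices, giving width 4; this decomposition certifies tw(G) ≤ 4. Conversely, {0, 1, 2, 3, 4} is a clique of size 5, and the vertices of any clique must share a bag in every tree decomposition; so some bag has ≥ 5 vertices and tw(G) ≥ 4. The upper and lower bounds meet at 4, so that is the treewidth.

Treewidth 4.
One such decomposition:
Bags: B1 = {1, 2, 3, 4, 7}  B2 = {1, 2, 3, 5, 7}  B3 = {1, 3, 4, 6, 7}  B4 = {0, 1, 2, 3, 4}
Tree: B1–B2, B1–B3, B1–B4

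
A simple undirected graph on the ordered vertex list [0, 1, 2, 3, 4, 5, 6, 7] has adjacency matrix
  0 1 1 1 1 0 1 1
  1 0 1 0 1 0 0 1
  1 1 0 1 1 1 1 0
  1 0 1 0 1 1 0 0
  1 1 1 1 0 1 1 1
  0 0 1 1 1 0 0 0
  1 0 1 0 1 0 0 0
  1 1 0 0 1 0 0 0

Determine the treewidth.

A width-3 tree decomposition is:
Bags: B1 = {0, 2, 3, 4}  B2 = {2, 3, 4, 5}  B3 = {0, 2, 4, 6}  B4 = {0, 1, 2, 4}  B5 = {0, 1, 4, 7}
Tree: B1–B2, B1–B3, B3–B4, B4–B5
Each bag holds 4 vertices, so the decomposition has width 3, which upper-bounds the treewidth. Conversely, {0, 1, 2, 4} is a clique of size 4, and the vertices of any clique must share a bag in every tree decomposition; so some bag has ≥ 4 vertices and tw(G) ≥ 3. The upper and lower bounds meet at 3, so that is the treewidth.

3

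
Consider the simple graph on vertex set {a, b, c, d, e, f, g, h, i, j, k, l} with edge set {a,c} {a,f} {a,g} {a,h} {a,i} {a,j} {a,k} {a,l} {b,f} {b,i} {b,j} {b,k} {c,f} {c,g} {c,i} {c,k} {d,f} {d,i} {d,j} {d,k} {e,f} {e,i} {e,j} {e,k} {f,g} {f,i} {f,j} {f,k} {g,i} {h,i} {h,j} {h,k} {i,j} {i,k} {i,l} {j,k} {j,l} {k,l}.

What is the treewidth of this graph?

4

A width-4 tree decomposition is:
Bags: B1 = {a, f, i, j, k}  B2 = {b, f, i, j, k}  B3 = {a, c, f, i, k}  B4 = {e, f, i, j, k}  B5 = {a, c, f, g, i}  B6 = {d, f, i, j, k}  B7 = {a, i, j, k, l}  B8 = {a, h, i, j, k}
Tree: B1–B2, B1–B3, B1–B4, B3–B5, B2–B6, B1–B7, B7–B8
The largest bag has 5 vertices, giving width 4; this decomposition certifies tw(G) ≤ 4. For the lower bound, the 5 vertices {a, c, f, g, i} are pairwise adjacent, and any tree decomposition puts a clique entirely inside one bag — forcing width ≥ 4. Hence tw(G) = 4 exactly.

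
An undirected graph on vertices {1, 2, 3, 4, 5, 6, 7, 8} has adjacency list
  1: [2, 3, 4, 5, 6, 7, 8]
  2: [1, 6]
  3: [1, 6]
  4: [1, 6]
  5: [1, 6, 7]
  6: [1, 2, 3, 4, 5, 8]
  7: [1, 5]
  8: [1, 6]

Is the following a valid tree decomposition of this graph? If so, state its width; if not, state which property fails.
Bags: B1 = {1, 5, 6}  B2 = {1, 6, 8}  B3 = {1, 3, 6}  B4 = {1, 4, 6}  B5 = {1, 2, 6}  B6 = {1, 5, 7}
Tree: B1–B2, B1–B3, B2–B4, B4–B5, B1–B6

Checking the three conditions: (i) the bags cover all of {1, 2, 3, 4, 5, 6, 7, 8}; (ii) for each edge, some bag contains both endpoints; (iii) the bags containing any fixed vertex form a subtree. All hold, so the decomposition is valid with width 3 − 1 = 2.

Yes; width 2.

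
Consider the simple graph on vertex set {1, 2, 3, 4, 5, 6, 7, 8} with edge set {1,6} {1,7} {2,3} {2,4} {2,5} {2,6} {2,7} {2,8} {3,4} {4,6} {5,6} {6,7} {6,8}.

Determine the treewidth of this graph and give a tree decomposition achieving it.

Treewidth 2.
One such decomposition:
Bags: B1 = {2, 6, 7}  B2 = {1, 6, 7}  B3 = {2, 6, 8}  B4 = {2, 4, 6}  B5 = {2, 3, 4}  B6 = {2, 5, 6}
Tree: B1–B2, B1–B3, B1–B4, B4–B5, B1–B6

Each bag holds 3 vertices, so the decomposition has width 2, which upper-bounds the treewidth. On the other hand G contains the 3-clique {1, 6, 7}. A clique must lie in a single bag of any decomposition, so no decomposition can have width below 2. The upper and lower bounds meet at 2, so that is the treewidth.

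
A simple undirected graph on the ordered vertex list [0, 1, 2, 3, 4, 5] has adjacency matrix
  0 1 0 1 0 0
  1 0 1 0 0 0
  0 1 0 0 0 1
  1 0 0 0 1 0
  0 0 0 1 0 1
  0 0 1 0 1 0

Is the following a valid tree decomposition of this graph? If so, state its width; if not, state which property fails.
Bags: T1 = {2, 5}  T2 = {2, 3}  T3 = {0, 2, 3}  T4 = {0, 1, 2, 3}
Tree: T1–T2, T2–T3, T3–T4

No — vertex 4 appears in no bag.

A tree decomposition must satisfy three properties: every vertex lies in some bag; for every edge, both endpoints lie together in some bag; and for every vertex, the bags containing it form a connected subtree. Here vertex 4 appears in no bag, so the decomposition is invalid.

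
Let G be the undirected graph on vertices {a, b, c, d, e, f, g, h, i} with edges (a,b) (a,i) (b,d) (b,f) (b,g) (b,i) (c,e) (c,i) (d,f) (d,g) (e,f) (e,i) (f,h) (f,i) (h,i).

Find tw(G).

A width-2 tree decomposition is:
Bags: B1 = {b, f, i}  B2 = {b, d, f}  B3 = {b, d, g}  B4 = {f, h, i}  B5 = {e, f, i}  B6 = {c, e, i}  B7 = {a, b, i}
Tree: B1–B2, B2–B3, B1–B4, B1–B5, B5–B6, B1–B7
The largest bag has 3 vertices, giving width 2; this decomposition certifies tw(G) ≤ 2. Conversely, {b, d, g} is a clique of size 3, and the vertices of any clique must share a bag in every tree decomposition; so some bag has ≥ 3 vertices and tw(G) ≥ 2. Hence tw(G) = 2 exactly.

2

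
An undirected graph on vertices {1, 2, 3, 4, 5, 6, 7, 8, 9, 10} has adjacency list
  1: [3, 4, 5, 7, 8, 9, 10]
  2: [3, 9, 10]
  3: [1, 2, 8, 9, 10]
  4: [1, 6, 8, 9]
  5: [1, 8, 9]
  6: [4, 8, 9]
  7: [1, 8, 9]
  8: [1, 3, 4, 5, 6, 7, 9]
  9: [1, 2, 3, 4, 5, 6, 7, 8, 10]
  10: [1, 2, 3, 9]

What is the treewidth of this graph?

A width-3 tree decomposition is:
Bags: B1 = {1, 3, 8, 9}  B2 = {1, 7, 8, 9}  B3 = {1, 3, 9, 10}  B4 = {1, 4, 8, 9}  B5 = {2, 3, 9, 10}  B6 = {1, 5, 8, 9}  B7 = {4, 6, 8, 9}
Tree: B1–B2, B1–B3, B1–B4, B3–B5, B2–B6, B4–B7
Every bag has size at most 4, so the width is 4 − 1 = 3 and tw(G) ≤ 3. For the lower bound, the 4 vertices {1, 3, 8, 9} are pairwise adjacent, and any tree decomposition puts a clique entirely inside one bag — forcing width ≥ 3. The upper and lower bounds meet at 3, so that is the treewidth.

3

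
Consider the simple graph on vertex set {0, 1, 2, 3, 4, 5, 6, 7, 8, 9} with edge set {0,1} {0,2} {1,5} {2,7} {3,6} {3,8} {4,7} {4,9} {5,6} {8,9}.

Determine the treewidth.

2

A width-2 tree decomposition is:
Bags: B1 = {0, 2, 7}  B2 = {0, 4, 7}  B3 = {0, 4, 9}  B4 = {0, 8, 9}  B5 = {0, 3, 8}  B6 = {0, 3, 6}  B7 = {0, 5, 6}  B8 = {0, 1, 5}
Tree: B1–B2, B2–B3, B3–B4, B4–B5, B5–B6, B6–B7, B7–B8
The largest bag has 3 vertices, giving width 2; this decomposition certifies tw(G) ≤ 2. Since 0–2–7–4–9–8–3–6–5–1–0 is a cycle in G, G is not acyclic. Forests are exactly the graphs of treewidth ≤ 1, so tw(G) ≥ 2. Therefore the treewidth is 2.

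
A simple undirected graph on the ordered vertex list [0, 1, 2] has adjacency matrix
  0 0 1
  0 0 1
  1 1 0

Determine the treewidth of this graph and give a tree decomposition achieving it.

Treewidth 1.
Bags: B1 = {1, 2}  B2 = {0, 2}
Tree: B1–B2

Each bag holds 2 vertices, so the decomposition has width 1, which upper-bounds the treewidth. Any graph with an edge has treewidth ≥ 1, and G has the edge 2–1. Hence tw(G) = 1 exactly.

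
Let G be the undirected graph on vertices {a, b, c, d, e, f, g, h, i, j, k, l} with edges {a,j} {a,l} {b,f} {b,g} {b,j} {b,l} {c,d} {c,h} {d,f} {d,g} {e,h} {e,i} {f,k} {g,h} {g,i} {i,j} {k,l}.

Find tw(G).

3

A width-3 tree decomposition is:
Bags: B1 = {a, j, k, l}  B2 = {b, j, k, l}  B3 = {b, f, j, k}  B4 = {b, f, i, j}  B5 = {b, f, g, i}  B6 = {d, f, g, i}  B7 = {d, e, g, i}  B8 = {d, e, g, h}  B9 = {c, d, e, h}
Tree: B1–B2, B2–B3, B3–B4, B4–B5, B5–B6, B6–B7, B7–B8, B8–B9
Each bag holds 4 vertices, so the decomposition has width 3, which upper-bounds the treewidth. For the lower bound: the 4 vertex sets {a,k,l}, {j}, {b}, {d,f,g,i} are disjoint, each induces a connected subgraph, and every pair is joined by at least one edge of G. Contracting each set to a single vertex therefore yields K_{4} as a minor, and since treewidth is minor-monotone, tw(G) ≥ tw(K_{4}) = 3. Therefore the treewidth is 3.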